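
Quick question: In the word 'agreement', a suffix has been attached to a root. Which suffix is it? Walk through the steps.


The word 'agreement' = 'agree' (root) + '-ment' (suffix). The suffix is '-ment'.

ment


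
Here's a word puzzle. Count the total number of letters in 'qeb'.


Spell out 'qeb' and number each letter: q(1), e(2), b(3). Total: 3 letters.

3


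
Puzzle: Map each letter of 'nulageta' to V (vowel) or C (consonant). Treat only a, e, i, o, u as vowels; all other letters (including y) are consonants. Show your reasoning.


Letter mapping: n = C, u = V, l = C, a = V, g = C, e = V, t = C, a = V.

CVCVCVCV


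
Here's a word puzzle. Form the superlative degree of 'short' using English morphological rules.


Apply superlative formation (add -est): 'short' -> 'shortest'.

shortest


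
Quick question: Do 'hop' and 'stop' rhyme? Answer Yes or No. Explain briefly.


Rime (stressed vowel + following sounds) of 'hop': -op = /ɒp/
Rime of 'stop': -op = /ɒp/
/ɒp/ and /ɒp/ are the same ending sound, so the words rhyme.

Yes


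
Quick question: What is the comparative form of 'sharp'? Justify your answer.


Apply comparative formation (add -er): 'sharp' -> 'sharper'.

sharper


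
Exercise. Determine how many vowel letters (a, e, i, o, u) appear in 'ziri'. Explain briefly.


Vowels in 'ziri': i, i = 2 vowels.

2


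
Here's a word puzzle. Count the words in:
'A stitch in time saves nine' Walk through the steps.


Split into words: A | stitch | in | time | saves | nine = 6 words.

6


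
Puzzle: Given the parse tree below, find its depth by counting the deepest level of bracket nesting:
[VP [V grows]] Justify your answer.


Count bracket nesting levels:
'[' at pos 0: depth = 1
'[' at pos 4: depth = 2
Maximum depth reached: 2

2


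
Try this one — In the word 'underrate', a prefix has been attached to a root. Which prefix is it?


The word 'underrate' = 'under' (prefix) + 'rate' (root). The prefix is 'under'.

under


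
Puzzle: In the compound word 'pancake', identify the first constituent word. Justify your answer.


Split 'pancake' into 'pan' + 'cake'. The first part is 'pan'.

pan


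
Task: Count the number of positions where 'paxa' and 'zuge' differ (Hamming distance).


Alignment:
Position 1: 'p' vs 'z' = DIFFER
Position 2: 'a' vs 'u' = DIFFER
Position 3: 'x' vs 'g' = DIFFER
Position 4: 'a' vs 'e' = DIFFER
Total differences: 4

4


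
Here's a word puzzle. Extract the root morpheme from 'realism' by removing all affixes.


Remove suffix '-ism' from 'realism' to get root 'real'.

real


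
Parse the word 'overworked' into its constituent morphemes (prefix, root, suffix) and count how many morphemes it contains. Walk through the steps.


Step 1: Identify prefix: 'over' (meaning: excessively)
Step 2: Identify root: 'work'
Step 3: Identify suffix(es): 'ed'
Decomposition: over- (prefix: excessively) + work (root) + -ed (suffix: past)
Total morphemes: 3

3 morphemes (over- (prefix: excessively) + work (root) + -ed (suffix: past))


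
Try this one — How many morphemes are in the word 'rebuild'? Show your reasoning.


Decomposition: re- (prefix) + build (root) = 2 morpheme(s)

2 morphemes


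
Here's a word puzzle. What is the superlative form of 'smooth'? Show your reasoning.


Apply superlative formation (add -est): 'smooth' -> 'smoothest'.

smoothest


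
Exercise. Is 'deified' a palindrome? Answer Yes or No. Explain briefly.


Forward: 'deified'
Reversed: 'deified'
They are identical.

Yes


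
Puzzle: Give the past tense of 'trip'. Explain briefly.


Apply rule: Double final consonant and add -ed. 'trip' becomes 'tripped'.

tripped


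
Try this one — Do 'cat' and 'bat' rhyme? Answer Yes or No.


Rime (stressed vowel + following sounds) of 'cat': -at = /æt/
Rime of 'bat': -at = /æt/
/æt/ and /æt/ are the same ending sound, so the words rhyme.

Yes


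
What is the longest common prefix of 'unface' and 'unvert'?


Compare from the start: 2 characters match: 'un'. Mismatch at position 3: 'f' vs 'v'.

un


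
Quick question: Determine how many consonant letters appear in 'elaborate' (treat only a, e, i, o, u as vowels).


Consonants in 'elaborate': l, b, r, t = 4 consonants.

4


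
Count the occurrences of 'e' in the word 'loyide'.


Letter 'e' in 'loyide': found at position(s) 6 = 1 occurrence(s).

1


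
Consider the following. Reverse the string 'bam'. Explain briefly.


Reverse 'bam' character by character: 'mab'.

mab


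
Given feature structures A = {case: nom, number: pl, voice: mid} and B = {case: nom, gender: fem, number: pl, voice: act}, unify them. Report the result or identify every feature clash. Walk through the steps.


Compare features:
case: A=nom vs B=nom -> unified: nom
gender: A=_ vs B=fem -> unified: fem
number: A=pl vs B=pl -> unified: pl
voice: A=mid vs B=act -> CLASH
Clash detected on feature 'voice' (mid vs act); unification fails.

CLASH on 'voice' (mid vs act)


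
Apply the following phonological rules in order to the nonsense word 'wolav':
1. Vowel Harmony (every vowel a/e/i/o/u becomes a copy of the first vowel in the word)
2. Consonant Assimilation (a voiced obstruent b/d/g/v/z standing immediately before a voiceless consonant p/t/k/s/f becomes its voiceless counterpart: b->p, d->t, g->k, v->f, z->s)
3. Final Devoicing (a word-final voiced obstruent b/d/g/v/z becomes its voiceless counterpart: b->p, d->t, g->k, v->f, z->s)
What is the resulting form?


Starting form: 'wolav'
Rule 1: Vowel Harmony: all vowels become 'o' (matching first vowel). 'wolav' -> 'wolov'
Rule 2: Consonant Assimilation: no voiced obstruent (b/d/g/v/z) stands immediately before a voiceless consonant (p/t/k/s/f). No change.
Rule 3: Final Devoicing: word-final voiced obstruent 'v' becomes voiceless 'f'. 'wolov' -> 'wolof'
Final form: 'wolof'

wolof


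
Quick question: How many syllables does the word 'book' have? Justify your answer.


Break 'book' into syllables: book -> book = 1 syllable

1 syllable


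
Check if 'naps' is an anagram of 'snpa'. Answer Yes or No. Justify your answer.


Sorted letters of 'naps': 'anps'
Sorted letters of 'snpa': 'anps'
They match.

Yes


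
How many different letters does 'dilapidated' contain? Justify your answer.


Unique letters in 'dilapidated': {a, d, e, i, l, p, t} = 7 distinct letters.

7


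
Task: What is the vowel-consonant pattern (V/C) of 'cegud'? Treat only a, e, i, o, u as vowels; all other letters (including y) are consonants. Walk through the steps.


Letter mapping: c = C, e = V, g = C, u = V, d = C.

CVCVC


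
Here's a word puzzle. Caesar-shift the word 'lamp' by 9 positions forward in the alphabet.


Shift each letter by 9: l -> u, a -> j, m -> v, p -> y. Result: 'ujvy'.

ujvy


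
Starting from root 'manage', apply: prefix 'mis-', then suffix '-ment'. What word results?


Step 1: Add prefix 'mis-' to 'manage' = 'mismanage'
Step 2: Add suffix '-ment' to 'mismanage' = 'mismanagement'

mismanagement


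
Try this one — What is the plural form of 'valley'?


Apply rule: Add -s. 'valley' becomes 'valleys'.

valleys


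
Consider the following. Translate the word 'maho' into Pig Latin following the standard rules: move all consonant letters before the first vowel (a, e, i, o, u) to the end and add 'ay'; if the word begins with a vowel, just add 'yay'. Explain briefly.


'maho': move consonant cluster 'm' to end and add 'ay': 'ahomay'.

ahomay


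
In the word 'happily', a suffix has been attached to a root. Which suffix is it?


The word 'happily' = 'happy' (root) + '-ly' (suffix). The suffix is '-ly'.

ly


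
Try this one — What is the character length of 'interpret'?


Spell out 'interpret' and number each letter: i(1), n(2), t(3), e(4), r(5), p(6), r(7), e(8), t(9). Total: 9 letters.

9


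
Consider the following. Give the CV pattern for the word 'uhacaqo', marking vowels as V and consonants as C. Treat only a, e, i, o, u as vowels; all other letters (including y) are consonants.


Letter mapping: u = V, h = C, a = V, c = C, a = V, q = C, o = V.

VCVCVCV


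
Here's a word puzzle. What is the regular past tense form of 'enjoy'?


Apply rule: Add -ed. 'enjoy' becomes 'enjoyed'.

enjoyed


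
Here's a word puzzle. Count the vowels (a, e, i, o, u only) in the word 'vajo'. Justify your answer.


Vowels in 'vajo': a, o = 2 vowels.

2


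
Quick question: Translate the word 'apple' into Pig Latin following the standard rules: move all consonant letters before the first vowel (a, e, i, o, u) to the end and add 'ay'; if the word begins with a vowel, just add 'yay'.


'apple' starts with a vowel, so add 'yay': 'appleyay'.

appleyay


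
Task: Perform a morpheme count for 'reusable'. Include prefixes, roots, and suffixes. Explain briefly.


Decomposition: re- (prefix) + use (root) + -able (suffix) = 3 morpheme(s)

3 morphemes


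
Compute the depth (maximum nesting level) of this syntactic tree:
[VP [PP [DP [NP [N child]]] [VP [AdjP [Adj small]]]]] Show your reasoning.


Count bracket nesting levels:
'[' at pos 0: depth = 1
'[' at pos 4: depth = 2
'[' at pos 8: depth = 3
'[' at pos 12: depth = 4
'[' at pos 16: depth = 5
'[' at pos 28: depth = 3
'[' at pos 32: depth = 4
'[' at pos 38: depth = 5
Maximum depth reached: 5

5


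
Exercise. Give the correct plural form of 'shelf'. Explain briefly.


Apply rule: Change -f to -ves. 'shelf' becomes 'shelves'.

shelves


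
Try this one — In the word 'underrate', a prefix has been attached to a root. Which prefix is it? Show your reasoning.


The word 'underrate' = 'under' (prefix) + 'rate' (root). The prefix is 'under'.

under


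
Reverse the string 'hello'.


Reverse 'hello' character by character: 'olleh'.

olleh


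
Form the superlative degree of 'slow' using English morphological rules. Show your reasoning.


Apply superlative formation (add -est): 'slow' -> 'slowest'.

slowest


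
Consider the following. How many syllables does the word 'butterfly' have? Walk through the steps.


Break 'butterfly' into syllables: but-ter-fly -> but | ter | fly = 3 syllables

3 syllables


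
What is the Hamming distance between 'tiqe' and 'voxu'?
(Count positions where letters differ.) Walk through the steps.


Alignment:
Position 1: 't' vs 'v' = DIFFER
Position 2: 'i' vs 'o' = DIFFER
Position 3: 'q' vs 'x' = DIFFER
Position 4: 'e' vs 'u' = DIFFER
Total differences: 4

4


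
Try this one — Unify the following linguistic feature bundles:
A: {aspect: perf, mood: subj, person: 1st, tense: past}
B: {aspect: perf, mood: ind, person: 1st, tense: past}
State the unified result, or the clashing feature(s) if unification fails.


Compare features:
aspect: A=perf vs B=perf -> unified: perf
mood: A=subj vs B=ind -> CLASH
person: A=1st vs B=1st -> unified: 1st
tense: A=past vs B=past -> unified: past
Clash detected on feature 'mood' (subj vs ind); unification fails.

CLASH on 'mood' (subj vs ind)


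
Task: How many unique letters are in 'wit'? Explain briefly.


Unique letters in 'wit': {i, t, w} = 3 distinct letters.

3


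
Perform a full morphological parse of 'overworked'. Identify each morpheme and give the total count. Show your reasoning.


Step 1: Identify prefix: 'over' (meaning: excessively)
Step 2: Identify root: 'work'
Step 3: Identify suffix(es): 'ed'
Decomposition: over- (prefix: excessively) + work (root) + -ed (suffix: past)
Total morphemes: 3

3 morphemes (over- (prefix: excessively) + work (root) + -ed (suffix: past))


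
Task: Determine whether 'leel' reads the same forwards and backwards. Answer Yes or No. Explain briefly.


Forward: 'leel'
Reversed: 'leel'
They are identical.

Yes


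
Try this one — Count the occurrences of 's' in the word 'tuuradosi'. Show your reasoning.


Letter 's' in 'tuuradosi': found at position(s) 8 = 1 occurrence(s).

1


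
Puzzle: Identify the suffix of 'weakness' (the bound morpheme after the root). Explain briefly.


The word 'weakness' = 'weak' (root) + '-ness' (suffix). The suffix is '-ness'.

ness


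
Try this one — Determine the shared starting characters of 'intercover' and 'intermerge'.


Compare from the start: 5 characters match: 'inter'. Mismatch at position 6: 'c' vs 'm'.

inter


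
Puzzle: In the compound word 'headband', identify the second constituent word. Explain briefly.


Split 'headband' into 'head' + 'band'. The second part is 'band'.

band


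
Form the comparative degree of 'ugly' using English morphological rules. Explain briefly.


Apply comparative formation (consonant + y: change y to i, add -er): 'ugly' -> 'uglier'.

uglier


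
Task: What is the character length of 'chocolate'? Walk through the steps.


Spell out 'chocolate' and number each letter: c(1), h(2), o(3), c(4), o(5), l(6), a(7), t(8), e(9). Total: 9 letters.

9


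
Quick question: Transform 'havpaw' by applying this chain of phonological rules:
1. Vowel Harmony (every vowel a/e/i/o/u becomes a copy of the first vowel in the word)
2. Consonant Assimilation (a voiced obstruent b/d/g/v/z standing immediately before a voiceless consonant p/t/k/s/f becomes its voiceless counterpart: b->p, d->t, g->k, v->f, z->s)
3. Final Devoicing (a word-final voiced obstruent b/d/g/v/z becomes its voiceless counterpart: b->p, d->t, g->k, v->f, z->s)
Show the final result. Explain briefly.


Starting form: 'havpaw'
Rule 1: Vowel Harmony: all vowels already match. No change.
Rule 2: Consonant Assimilation: voiced obstruent before voiceless consonant becomes voiceless ('vp' -> 'fp'). 'havpaw' -> 'hafpaw'
Rule 3: Final Devoicing: final consonant 'w' is not one of the voiced obstruents b/d/g/v/z. No change.
Final form: 'hafpaw'

hafpaw


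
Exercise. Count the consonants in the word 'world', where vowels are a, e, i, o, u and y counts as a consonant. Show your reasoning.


Consonants in 'world': w, r, l, d = 4 consonants.

4


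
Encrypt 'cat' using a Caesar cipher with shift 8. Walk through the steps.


Shift each letter by 8: c -> k, a -> i, t -> b. Result: 'kib'.

kib


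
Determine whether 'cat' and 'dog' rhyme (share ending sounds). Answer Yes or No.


Rime (stressed vowel + following sounds) of 'cat': -at = /æt/
Rime of 'dog': -og = /ɒg/
/æt/ and /ɒg/ are different ending sounds, so the words do not rhyme.

No


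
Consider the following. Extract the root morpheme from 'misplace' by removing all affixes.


Remove prefix 'mis' from 'misplace' to get root 'place'.

place


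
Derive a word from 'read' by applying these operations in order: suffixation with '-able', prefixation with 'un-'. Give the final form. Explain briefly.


Step 1: Add suffix '-able' to 'read' = 'readable'
Step 2: Add prefix 'un-' to 'readable' = 'unreadable'

unreadable


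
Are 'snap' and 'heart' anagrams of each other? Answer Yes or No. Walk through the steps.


Sorted letters of 'snap': 'anps'
Sorted letters of 'heart': 'aehrt'
They do not match.

No


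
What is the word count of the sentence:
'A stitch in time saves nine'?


Split into words: A | stitch | in | time | saves | nine = 6 words.

6


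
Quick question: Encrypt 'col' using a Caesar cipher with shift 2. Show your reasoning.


Shift each letter by 2: c -> e, o -> q, l -> n. Result: 'eqn'.

eqn


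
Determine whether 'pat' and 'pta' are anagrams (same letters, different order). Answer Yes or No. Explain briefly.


Sorted letters of 'pat': 'apt'
Sorted letters of 'pta': 'apt'
They match.

Yes


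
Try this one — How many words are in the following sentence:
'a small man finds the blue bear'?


Split into words: a | small | man | finds | the | blue | bear = 7 words.

7


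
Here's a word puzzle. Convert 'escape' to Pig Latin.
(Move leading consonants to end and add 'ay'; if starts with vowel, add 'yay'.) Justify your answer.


'escape' starts with a vowel, so add 'yay': 'escapeyay'.

escapeyay


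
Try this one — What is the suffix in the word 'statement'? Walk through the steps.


The word 'statement' = 'state' (root) + '-ment' (suffix). The suffix is '-ment'.

ment


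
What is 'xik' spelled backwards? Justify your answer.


Reverse 'xik' character by character: 'kix'.

kix


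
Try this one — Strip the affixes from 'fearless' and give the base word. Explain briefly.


Remove suffix '-less' from 'fearless' to get root 'fear'.

fear


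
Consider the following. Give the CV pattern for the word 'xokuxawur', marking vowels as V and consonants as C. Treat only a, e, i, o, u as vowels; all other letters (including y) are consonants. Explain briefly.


Letter mapping: x = C, o = V, k = C, u = V, x = C, a = V, w = C, u = V, r = C.

CVCVCVCVC


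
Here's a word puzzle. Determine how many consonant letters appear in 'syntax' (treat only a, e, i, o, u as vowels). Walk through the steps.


Consonants in 'syntax': s, y, n, t, x = 5 consonants.

5


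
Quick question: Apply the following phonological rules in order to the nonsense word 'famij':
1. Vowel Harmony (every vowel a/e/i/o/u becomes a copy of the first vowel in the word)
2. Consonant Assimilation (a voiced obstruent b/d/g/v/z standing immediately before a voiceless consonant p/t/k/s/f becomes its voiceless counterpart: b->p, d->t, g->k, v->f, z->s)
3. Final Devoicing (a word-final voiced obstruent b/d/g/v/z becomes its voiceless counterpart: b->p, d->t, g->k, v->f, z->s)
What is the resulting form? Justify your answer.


Starting form: 'famij'
Rule 1: Vowel Harmony: all vowels become 'a' (matching first vowel). 'famij' -> 'famaj'
Rule 2: Consonant Assimilation: no voiced obstruent (b/d/g/v/z) stands immediately before a voiceless consonant (p/t/k/s/f). No change.
Rule 3: Final Devoicing: final consonant 'j' is not one of the voiced obstruents b/d/g/v/z. No change.
Final form: 'famaj'

famaj


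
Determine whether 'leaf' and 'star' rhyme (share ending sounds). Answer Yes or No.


Rime (stressed vowel + following sounds) of 'leaf': -eaf = /iːf/
Rime of 'star': -ar = /ɑːr/
/iːf/ and /ɑːr/ are different ending sounds, so the words do not rhyme.

No


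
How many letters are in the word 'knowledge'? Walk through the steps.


Spell out 'knowledge' and number each letter: k(1), n(2), o(3), w(4), l(5), e(6), d(7), g(8), e(9). Total: 9 letters.

9


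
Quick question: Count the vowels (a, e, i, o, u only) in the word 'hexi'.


Vowels in 'hexi': e, i = 2 vowels.

2


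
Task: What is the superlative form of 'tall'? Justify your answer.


Apply superlative formation (add -est): 'tall' -> 'tallest'.

tallest


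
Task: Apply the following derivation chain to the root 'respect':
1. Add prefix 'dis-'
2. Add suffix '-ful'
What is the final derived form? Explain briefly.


Step 1: Add prefix 'dis-' to 'respect' = 'disrespect'
Step 2: Add suffix '-ful' to 'disrespect' = 'disrespectful'

disrespectful


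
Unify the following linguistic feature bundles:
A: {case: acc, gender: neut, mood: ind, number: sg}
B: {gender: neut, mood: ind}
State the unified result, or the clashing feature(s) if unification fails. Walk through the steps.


Compare features:
case: A=acc vs B=_ -> unified: acc
gender: A=neut vs B=neut -> unified: neut
mood: A=ind vs B=ind -> unified: ind
number: A=sg vs B=_ -> unified: sg
No clashes found.

Unified: {case: acc, gender: neut, mood: ind, number: sg}


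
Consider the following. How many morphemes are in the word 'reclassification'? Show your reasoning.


Decomposition: re- (prefix) + class (root) + -ify (suffix) + -ation (suffix) = 4 morpheme(s)

4 morphemes


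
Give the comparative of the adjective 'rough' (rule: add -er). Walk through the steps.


Apply comparative formation (add -er): 'rough' -> 'rougher'.

rougher


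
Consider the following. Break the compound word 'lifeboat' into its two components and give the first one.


Split 'lifeboat' into 'life' + 'boat'. The first part is 'life'.

life


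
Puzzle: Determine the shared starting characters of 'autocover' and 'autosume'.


Compare from the start: 4 characters match: 'auto'. Mismatch at position 5: 'c' vs 's'.

auto


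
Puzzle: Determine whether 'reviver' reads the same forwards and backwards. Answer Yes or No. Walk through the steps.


Forward: 'reviver'
Reversed: 'reviver'
They are identical.

Yes


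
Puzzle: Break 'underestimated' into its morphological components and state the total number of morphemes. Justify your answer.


Step 1: Identify prefix: 'under' (meaning: beneath/insufficient)
Step 2: Identify root: 'estimate'
Step 3: Identify suffix(es): 'ed'
Decomposition: under- (prefix: beneath/insufficient) + estimate (root) + -ed (suffix: past)
Total morphemes: 3

3 morphemes (under- (prefix: beneath/insufficient) + estimate (root) + -ed (suffix: past))


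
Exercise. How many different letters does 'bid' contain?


Unique letters in 'bid': {b, d, i} = 3 distinct letters.

3


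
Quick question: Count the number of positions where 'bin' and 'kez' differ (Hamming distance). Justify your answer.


Alignment:
Position 1: 'b' vs 'k' = DIFFER
Position 2: 'i' vs 'e' = DIFFER
Position 3: 'n' vs 'z' = DIFFER
Total differences: 3

3


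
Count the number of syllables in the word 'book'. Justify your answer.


Break 'book' into syllables: book -> book = 1 syllable

1 syllable


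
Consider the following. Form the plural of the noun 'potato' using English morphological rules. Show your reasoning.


Apply rule: Add -es (consonant + o). 'potato' becomes 'potatoes'.

potatoes


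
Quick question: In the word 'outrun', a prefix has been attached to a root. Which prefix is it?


The word 'outrun' = 'out' (prefix) + 'run' (root). The prefix is 'out'.

out


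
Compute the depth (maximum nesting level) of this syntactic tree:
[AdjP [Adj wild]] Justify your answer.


Count bracket nesting levels:
'[' at pos 0: depth = 1
'[' at pos 6: depth = 2
Maximum depth reached: 2

2


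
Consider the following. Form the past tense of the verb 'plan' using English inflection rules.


Apply rule: Double final consonant and add -ed. 'plan' becomes 'planned'.

planned


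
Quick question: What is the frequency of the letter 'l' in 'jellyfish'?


Letter 'l' in 'jellyfish': found at position(s) 3, 4 = 2 occurrence(s).

2


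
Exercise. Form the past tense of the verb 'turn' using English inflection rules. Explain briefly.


Apply rule: Add -ed. 'turn' becomes 'turned'.

turned


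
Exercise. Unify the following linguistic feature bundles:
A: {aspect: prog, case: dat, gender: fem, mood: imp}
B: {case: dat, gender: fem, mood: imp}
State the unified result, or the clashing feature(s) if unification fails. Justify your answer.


Compare features:
aspect: A=prog vs B=_ -> unified: prog
case: A=dat vs B=dat -> unified: dat
gender: A=fem vs B=fem -> unified: fem
mood: A=imp vs B=imp -> unified: imp
No clashes found.

Unified: {aspect: prog, case: dat, gender: fem, mood: imp}


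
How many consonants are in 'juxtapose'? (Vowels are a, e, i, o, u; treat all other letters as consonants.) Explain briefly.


Consonants in 'juxtapose': j, x, t, p, s = 5 consonants.

5


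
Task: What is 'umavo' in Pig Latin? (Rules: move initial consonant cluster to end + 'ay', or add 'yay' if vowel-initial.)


'umavo' starts with a vowel, so add 'yay': 'umavoyay'.

umavoyay


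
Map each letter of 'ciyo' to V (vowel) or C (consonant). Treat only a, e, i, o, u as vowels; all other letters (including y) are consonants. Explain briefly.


Letter mapping: c = C, i = V, y = C, o = V.

CVCV


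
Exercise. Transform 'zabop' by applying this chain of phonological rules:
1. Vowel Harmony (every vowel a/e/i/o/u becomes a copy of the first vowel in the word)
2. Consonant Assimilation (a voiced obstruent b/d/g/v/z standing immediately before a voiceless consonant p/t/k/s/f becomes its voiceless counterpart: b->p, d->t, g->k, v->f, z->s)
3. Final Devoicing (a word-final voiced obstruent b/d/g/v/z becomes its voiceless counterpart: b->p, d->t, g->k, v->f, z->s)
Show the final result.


Starting form: 'zabop'
Rule 1: Vowel Harmony: all vowels become 'a' (matching first vowel). 'zabop' -> 'zabap'
Rule 2: Consonant Assimilation: no voiced obstruent (b/d/g/v/z) stands immediately before a voiceless consonant (p/t/k/s/f). No change.
Rule 3: Final Devoicing: final consonant 'p' is not one of the voiced obstruents b/d/g/v/z. No change.
Final form: 'zabap'

zabap


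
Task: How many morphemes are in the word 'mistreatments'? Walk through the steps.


Decomposition: mis- (prefix) + treat (root) + -ment (suffix) + -s (plural) = 4 morpheme(s)

4 morphemes


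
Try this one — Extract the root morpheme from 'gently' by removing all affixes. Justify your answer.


Remove suffix '-ly' from 'gently' to get root 'gentle'.

gentle


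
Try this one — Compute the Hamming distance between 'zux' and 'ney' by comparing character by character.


Alignment:
Position 1: 'z' vs 'n' = DIFFER
Position 2: 'u' vs 'e' = DIFFER
Position 3: 'x' vs 'y' = DIFFER
Total differences: 3

3


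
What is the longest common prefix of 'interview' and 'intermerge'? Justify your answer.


Compare from the start: 5 characters match: 'inter'. Mismatch at position 6: 'v' vs 'm'.

inter


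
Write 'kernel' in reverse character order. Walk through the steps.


Reverse 'kernel' character by character: 'lenrek'.

lenrek


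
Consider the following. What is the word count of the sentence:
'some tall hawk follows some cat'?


Split into words: some | tall | hawk | follows | some | cat = 6 words.

6


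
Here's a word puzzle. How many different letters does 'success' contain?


Unique letters in 'success': {c, e, s, u} = 4 distinct letters.

4


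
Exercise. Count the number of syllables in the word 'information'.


Break 'information' into syllables: in-for-ma-tion -> in | for | ma | tion = 4 syllables

4 syllables


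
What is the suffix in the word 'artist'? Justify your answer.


The word 'artist' = 'art' (root) + '-ist' (suffix). The suffix is '-ist'.

ist


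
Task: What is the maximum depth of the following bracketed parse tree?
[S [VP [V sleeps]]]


Count bracket nesting levels:
'[' at pos 0: depth = 1
'[' at pos 3: depth = 2
'[' at pos 7: depth = 3
Maximum depth reached: 3

3


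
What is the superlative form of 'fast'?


Apply superlative formation (add -est): 'fast' -> 'fastest'.

fastest


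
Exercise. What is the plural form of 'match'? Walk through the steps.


Apply rule: Add -es (sibilant/fricative ending). 'match' becomes 'matches'.

matches


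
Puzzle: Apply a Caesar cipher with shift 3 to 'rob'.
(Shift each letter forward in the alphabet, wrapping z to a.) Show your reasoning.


Shift each letter by 3: r -> u, o -> r, b -> e. Result: 'ure'.

ure


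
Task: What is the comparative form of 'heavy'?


Apply comparative formation (consonant + y: change y to i, add -er): 'heavy' -> 'heavier'.

heavier


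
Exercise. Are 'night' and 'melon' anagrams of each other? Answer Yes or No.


Sorted letters of 'night': 'ghint'
Sorted letters of 'melon': 'elmno'
They do not match.

No


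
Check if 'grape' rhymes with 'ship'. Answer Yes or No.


Rime (stressed vowel + following sounds) of 'grape': -ape = /eɪp/
Rime of 'ship': -ip = /ɪp/
/eɪp/ and /ɪp/ are different ending sounds, so the words do not rhyme.

No


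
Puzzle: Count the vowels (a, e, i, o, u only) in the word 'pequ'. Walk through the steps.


Vowels in 'pequ': e, u = 2 vowels.

2


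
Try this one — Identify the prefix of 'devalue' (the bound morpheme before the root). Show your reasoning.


The word 'devalue' = 'de' (prefix) + 'value' (root). The prefix is 'de'.

de


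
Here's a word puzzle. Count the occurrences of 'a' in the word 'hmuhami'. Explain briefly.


Letter 'a' in 'hmuhami': found at position(s) 5 = 1 occurrence(s).

1


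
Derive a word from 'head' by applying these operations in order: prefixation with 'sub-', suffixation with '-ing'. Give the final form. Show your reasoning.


Step 1: Add prefix 'sub-' to 'head' = 'subhead'
Step 2: Add suffix '-ing' to 'subhead' = 'subheading'

subheading


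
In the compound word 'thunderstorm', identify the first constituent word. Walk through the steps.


Split 'thunderstorm' into 'thunder' + 'storm'. The first part is 'thunder'.

thunder


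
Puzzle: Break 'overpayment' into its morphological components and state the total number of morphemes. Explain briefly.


Step 1: Identify prefix: 'over' (meaning: excessively)
Step 2: Identify root: 'pay'
Step 3: Identify suffix(es): 'ment'
Decomposition: over- (prefix: excessively) + pay (root) + -ment (suffix: action/result)
Total morphemes: 3

3 morphemes (over- (prefix: excessively) + pay (root) + -ment (suffix: action/result))


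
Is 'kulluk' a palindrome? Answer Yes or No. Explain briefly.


Forward: 'kulluk'
Reversed: 'kulluk'
They are identical.

Yes


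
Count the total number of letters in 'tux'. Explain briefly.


Spell out 'tux' and number each letter: t(1), u(2), x(3). Total: 3 letters.

3


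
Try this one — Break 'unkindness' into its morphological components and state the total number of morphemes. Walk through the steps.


Step 1: Identify prefix: 'un' (meaning: not/reverse)
Step 2: Identify root: 'kind'
Step 3: Identify suffix(es): 'ness'
Decomposition: un- (prefix: not/reverse) + kind (root) + -ness (suffix: state of)
Total morphemes: 3

3 morphemes (un- (prefix: not/reverse) + kind (root) + -ness (suffix: state of))


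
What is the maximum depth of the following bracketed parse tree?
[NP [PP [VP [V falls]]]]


Count bracket nesting levels:
'[' at pos 0: depth = 1
'[' at pos 4: depth = 2
'[' at pos 8: depth = 3
'[' at pos 12: depth = 4
Maximum depth reached: 4

4


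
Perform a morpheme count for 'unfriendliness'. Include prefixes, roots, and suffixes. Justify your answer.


Decomposition: un- (prefix) + friend (root) + -ly (suffix) + -ness (suffix) = 4 morpheme(s)

4 morphemes


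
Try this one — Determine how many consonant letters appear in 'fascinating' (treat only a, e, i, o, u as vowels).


Consonants in 'fascinating': f, s, c, n, t, n, g = 7 consonants.

7


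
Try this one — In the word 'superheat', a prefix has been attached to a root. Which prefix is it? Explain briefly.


The word 'superheat' = 'super' (prefix) + 'heat' (root). The prefix is 'super'.

super


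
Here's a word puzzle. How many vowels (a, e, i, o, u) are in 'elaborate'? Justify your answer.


Vowels in 'elaborate': e, a, o, a, e = 5 vowels.

5


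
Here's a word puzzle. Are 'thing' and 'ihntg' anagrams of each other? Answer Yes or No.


Sorted letters of 'thing': 'ghint'
Sorted letters of 'ihntg': 'ghint'
They match.

Yes


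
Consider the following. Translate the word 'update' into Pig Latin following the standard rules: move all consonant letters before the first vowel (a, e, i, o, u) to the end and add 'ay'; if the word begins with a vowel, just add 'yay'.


'update' starts with a vowel, so add 'yay': 'updateyay'.

updateyay


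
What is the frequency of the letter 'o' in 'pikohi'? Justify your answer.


Letter 'o' in 'pikohi': found at position(s) 4 = 1 occurrence(s).

1


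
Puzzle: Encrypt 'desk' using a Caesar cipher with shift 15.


Shift each letter by 15: d -> s, e -> t, s -> h, k -> z. Result: 'sthz'.

sthz


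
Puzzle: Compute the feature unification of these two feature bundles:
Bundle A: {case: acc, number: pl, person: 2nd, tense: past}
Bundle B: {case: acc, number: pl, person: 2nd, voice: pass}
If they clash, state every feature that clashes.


Compare features:
case: A=acc vs B=acc -> unified: acc
number: A=pl vs B=pl -> unified: pl
person: A=2nd vs B=2nd -> unified: 2nd
tense: A=past vs B=_ -> unified: past
voice: A=_ vs B=pass -> unified: pass
No clashes found.

Unified: {case: acc, number: pl, person: 2nd, tense: past, voice: pass}


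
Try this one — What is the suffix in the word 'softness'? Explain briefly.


The word 'softness' = 'soft' (root) + '-ness' (suffix). The suffix is '-ness'.

ness


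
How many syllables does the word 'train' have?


Break 'train' into syllables: train -> train = 1 syllable

1 syllable


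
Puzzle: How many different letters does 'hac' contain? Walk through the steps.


Unique letters in 'hac': {a, c, h} = 3 distinct letters.

3


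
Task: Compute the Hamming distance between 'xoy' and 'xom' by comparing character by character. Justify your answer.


Alignment:
Position 1: 'x' vs 'x' = match
Position 2: 'o' vs 'o' = match
Position 3: 'y' vs 'm' = DIFFER
Total differences: 1

1


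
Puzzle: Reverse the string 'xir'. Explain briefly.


Reverse 'xir' character by character: 'rix'.

rix


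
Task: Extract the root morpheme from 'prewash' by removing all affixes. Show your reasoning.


Remove prefix 'pre' from 'prewash' to get root 'wash'.

wash


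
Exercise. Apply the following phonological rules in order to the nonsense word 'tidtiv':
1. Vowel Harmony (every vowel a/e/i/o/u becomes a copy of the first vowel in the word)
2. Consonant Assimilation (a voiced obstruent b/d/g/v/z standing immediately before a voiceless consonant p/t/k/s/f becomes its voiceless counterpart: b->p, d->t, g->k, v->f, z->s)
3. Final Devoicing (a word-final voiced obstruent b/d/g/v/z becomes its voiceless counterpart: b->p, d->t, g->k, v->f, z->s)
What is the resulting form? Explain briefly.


Starting form: 'tidtiv'
Rule 1: Vowel Harmony: all vowels already match. No change.
Rule 2: Consonant Assimilation: voiced obstruent before voiceless consonant becomes voiceless ('dt' -> 'tt'). 'tidtiv' -> 'tittiv'
Rule 3: Final Devoicing: word-final voiced obstruent 'v' becomes voiceless 'f'. 'tittiv' -> 'tittif'
Final form: 'tittif'

tittif


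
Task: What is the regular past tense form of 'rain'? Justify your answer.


Apply rule: Add -ed. 'rain' becomes 'rained'.

rained


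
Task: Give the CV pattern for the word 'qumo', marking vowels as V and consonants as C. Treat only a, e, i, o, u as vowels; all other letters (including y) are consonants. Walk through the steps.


Letter mapping: q = C, u = V, m = C, o = V.

CVCV


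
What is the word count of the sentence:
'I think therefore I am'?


Split into words: I | think | therefore | I | am = 5 words.

5


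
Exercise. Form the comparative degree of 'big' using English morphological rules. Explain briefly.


Apply comparative formation (double final consonant, add -er): 'big' -> 'bigger'.

bigger


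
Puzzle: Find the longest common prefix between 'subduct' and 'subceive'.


Compare from the start: 3 characters match: 'sub'. Mismatch at position 4: 'd' vs 'c'.

sub


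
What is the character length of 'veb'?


Spell out 'veb' and number each letter: v(1), e(2), b(3). Total: 3 letters.

3


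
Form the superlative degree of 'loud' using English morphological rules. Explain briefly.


Apply superlative formation (add -est): 'loud' -> 'loudest'.

loudest


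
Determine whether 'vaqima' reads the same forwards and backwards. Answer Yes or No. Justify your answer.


Forward: 'vaqima'
Reversed: 'amiqav'
They differ.

No


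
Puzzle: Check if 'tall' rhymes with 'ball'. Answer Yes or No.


Rime (stressed vowel + following sounds) of 'tall': -all = /ɔːl/
Rime of 'ball': -all = /ɔːl/
/ɔːl/ and /ɔːl/ are the same ending sound, so the words rhyme.

Yes


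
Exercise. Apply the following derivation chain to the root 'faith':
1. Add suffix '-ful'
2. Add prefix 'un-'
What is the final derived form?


Step 1: Add suffix '-ful' to 'faith' = 'faithful'
Step 2: Add prefix 'un-' to 'faithful' = 'unfaithful'

unfaithful


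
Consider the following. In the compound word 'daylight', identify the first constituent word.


Split 'daylight' into 'day' + 'light'. The first part is 'day'.

day


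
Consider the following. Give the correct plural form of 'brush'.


Apply rule: Add -es (sibilant/fricative ending). 'brush' becomes 'brushes'.

brushes


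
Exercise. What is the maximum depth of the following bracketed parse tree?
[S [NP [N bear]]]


Count bracket nesting levels:
'[' at pos 0: depth = 1
'[' at pos 3: depth = 2
'[' at pos 7: depth = 3
Maximum depth reached: 3

3


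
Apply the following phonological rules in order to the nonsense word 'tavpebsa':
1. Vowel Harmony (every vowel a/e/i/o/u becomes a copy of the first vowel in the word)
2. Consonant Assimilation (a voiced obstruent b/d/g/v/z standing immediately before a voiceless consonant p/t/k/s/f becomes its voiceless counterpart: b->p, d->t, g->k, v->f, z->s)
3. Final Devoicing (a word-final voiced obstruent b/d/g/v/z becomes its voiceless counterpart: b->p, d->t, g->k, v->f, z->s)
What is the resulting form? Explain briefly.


Starting form: 'tavpebsa'
Rule 1: Vowel Harmony: all vowels become 'a' (matching first vowel). 'tavpebsa' -> 'tavpabsa'
Rule 2: Consonant Assimilation: voiced obstruent before voiceless consonant becomes voiceless ('vp' -> 'fp', 'bs' -> 'ps'). 'tavpabsa' -> 'tafpapsa'
Rule 3: Final Devoicing: the word ends in the vowel 'a', not a consonant. No change.
Final form: 'tafpapsa'

tafpapsa


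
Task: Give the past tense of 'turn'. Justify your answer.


Apply rule: Add -ed. 'turn' becomes 'turned'.

turned


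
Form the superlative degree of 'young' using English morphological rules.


Apply superlative formation (add -est): 'young' -> 'youngest'.

youngest


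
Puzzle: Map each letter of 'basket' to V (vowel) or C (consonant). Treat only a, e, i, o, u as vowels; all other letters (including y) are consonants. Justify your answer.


Letter mapping: b = C, a = V, s = C, k = C, e = V, t = C.

CVCCVC


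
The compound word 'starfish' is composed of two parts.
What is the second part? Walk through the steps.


Split 'starfish' into 'star' + 'fish'. The second part is 'fish'.

fish


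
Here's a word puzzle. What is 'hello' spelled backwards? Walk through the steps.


Reverse 'hello' character by character: 'olleh'.

olleh


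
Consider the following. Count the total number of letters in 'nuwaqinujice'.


Spell out 'nuwaqinujice' and number each letter: n(1), u(2), w(3), a(4), q(5), i(6), n(7), u(8), j(9), i(10), c(11), e(12). Total: 12 letters.

12


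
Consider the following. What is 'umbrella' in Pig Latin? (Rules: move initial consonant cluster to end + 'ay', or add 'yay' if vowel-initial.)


'umbrella' starts with a vowel, so add 'yay': 'umbrellayay'.

umbrellayay


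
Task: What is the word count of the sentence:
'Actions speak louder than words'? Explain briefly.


Split into words: Actions | speak | louder | than | words = 5 words.

5


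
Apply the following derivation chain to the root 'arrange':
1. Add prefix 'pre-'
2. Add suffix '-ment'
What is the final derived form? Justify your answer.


Step 1: Add prefix 'pre-' to 'arrange' = 'prearrange'
Step 2: Add suffix '-ment' to 'prearrange' = 'prearrangement'

prearrangement


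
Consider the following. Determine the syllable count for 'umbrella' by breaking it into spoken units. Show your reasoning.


Break 'umbrella' into syllables: um-brel-la -> um | brel | la = 3 syllables

3 syllables


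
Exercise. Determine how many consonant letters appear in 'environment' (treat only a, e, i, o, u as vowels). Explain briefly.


Consonants in 'environment': n, v, r, n, m, n, t = 7 consonants.

7


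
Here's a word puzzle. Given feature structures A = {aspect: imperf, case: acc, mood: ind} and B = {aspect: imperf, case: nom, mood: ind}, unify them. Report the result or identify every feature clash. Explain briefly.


Compare features:
aspect: A=imperf vs B=imperf -> unified: imperf
case: A=acc vs B=nom -> CLASH
mood: A=ind vs B=ind -> unified: ind
Clash detected on feature 'case' (acc vs nom); unification fails.

CLASH on 'case' (acc vs nom)
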